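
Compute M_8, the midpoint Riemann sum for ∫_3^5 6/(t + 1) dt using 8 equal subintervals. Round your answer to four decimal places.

2.4322

Δt = (5 − 3)/8 = 0.25.
Midpoints: 3.125, 3.375, 3.625, 3.875, 4.125, 4.375, 4.625, 4.875.
f(3.125) = 16/11, f(3.375) = 48/35, f(3.625) = 48/37, f(3.875) = 16/13, f(4.125) = 48/41, f(4.375) = 48/43, f(4.625) = 16/15, f(4.875) = 48/47.
Sum = Δt · [f(3.125) + f(3.375) + f(3.625) + ...].
Sum ≈ 2.4322.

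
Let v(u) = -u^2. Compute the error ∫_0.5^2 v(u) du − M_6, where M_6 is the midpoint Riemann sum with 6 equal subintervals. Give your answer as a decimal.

Exact integral: ∫_0.5^2 v(u) du = -2.625.
M_6 = -2.6171875.
Error = -2.625 − (-2.6171875) = -0.0078125.

-0.0078125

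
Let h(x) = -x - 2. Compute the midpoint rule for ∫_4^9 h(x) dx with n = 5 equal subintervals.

-42.5

Δx = (9 − 4)/5 = 1.
Midpoints: 4.5, 5.5, 6.5, 7.5, 8.5.
h(4.5) = -6.5, h(5.5) = -7.5, h(6.5) = -8.5, h(7.5) = -9.5, h(8.5) = -10.5.
Sum = Δx · [h(4.5) + h(5.5) + h(6.5) + h(7.5) + h(8.5)].
Sum = -42.5.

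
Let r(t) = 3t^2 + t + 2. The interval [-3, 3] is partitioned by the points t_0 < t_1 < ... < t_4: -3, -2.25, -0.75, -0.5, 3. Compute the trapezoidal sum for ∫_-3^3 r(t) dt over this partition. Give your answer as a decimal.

Subinterval widths: 0.75, 1.5, 0.25, 3.5.
r(-3) = 26, r(-2.25) = 14.9375, r(-0.75) = 2.9375, r(-0.5) = 2.25, r(3) = 32.
On each subinterval the trapezoid contributes (Δt_i/2)·[r(t_{i-1}) + r(t_i)].
Sum = 89.34375.

89.34375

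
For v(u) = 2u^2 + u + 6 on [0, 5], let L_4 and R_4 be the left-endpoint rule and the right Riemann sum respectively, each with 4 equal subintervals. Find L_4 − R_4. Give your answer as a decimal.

-68.75

L_4 = 94.0625.
R_4 = 162.8125.
L_4 − R_4 = -68.75.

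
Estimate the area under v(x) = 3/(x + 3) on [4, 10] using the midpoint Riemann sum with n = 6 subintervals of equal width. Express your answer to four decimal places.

1.8553

Δx = (10 − 4)/6 = 1.
Midpoints: 4.5, 5.5, 6.5, 7.5, 8.5, 9.5.
v(4.5) = 0.4, v(5.5) = 6/17, v(6.5) = 6/19, v(7.5) = 2/7, v(8.5) = 6/23, v(9.5) = 0.24.
Sum = Δx · [v(4.5) + v(5.5) + v(6.5) + ...].
Sum ≈ 1.8553.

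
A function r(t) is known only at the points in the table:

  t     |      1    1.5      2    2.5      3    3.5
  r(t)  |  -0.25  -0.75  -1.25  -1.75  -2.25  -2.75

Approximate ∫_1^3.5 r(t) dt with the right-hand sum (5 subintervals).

Δt = 0.5.
Sum = 0.5·[(-0.75) + (-1.25) + (-1.75) + (-2.25) + (-2.75)] = -4.375.

-4.375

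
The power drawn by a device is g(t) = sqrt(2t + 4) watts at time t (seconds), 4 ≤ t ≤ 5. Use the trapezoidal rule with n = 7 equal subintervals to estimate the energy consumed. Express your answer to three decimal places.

Δt = (5 − 4)/7 = 1/7.
g(4) ≈ 3.464, g(29/7) ≈ 3.505, g(30/7) ≈ 3.546, g(31/7) ≈ 3.586, g(32/7) ≈ 3.625, g(33/7) ≈ 3.665, g(34/7) ≈ 3.703, g(5) ≈ 3.742.
T_7 = (Δt/2)·[g(t_0) + 2g(t_1) + ... + 2g(t_{6}) + g(t_7)].
Sum ≈ 3.605.

3.605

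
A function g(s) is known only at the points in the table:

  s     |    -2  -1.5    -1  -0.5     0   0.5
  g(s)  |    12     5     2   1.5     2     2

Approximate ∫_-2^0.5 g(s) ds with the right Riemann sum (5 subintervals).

6.25

Δs = 0.5.
Sum = 0.5·[5 + 2 + 1.5 + 2 + 2] = 6.25.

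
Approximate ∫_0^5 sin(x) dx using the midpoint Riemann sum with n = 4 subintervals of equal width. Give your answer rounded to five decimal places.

Δx = (5 − 0)/4 = 1.25.
Midpoints: 0.625, 1.875, 3.125, 4.375.
f(0.625) ≈ 0.58510, f(1.875) ≈ 0.95409, f(3.125) ≈ 0.01659, f(4.375) ≈ -0.94362.
Sum = Δx · [f(0.625) + f(1.875) + f(3.125) + f(4.375)].
Sum ≈ 0.76519.

0.76519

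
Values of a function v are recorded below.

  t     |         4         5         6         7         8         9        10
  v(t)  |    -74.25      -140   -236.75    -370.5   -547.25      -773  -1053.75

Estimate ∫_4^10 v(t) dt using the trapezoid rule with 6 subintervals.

Δt = 1.
T_6 = (1/2)·[(-74.25) + 2·(-140) + 2·(-236.75) + 2·(-370.5) + 2·(-547.25) + 2·(-773) + (-1053.75)] = -2631.5.

-2631.5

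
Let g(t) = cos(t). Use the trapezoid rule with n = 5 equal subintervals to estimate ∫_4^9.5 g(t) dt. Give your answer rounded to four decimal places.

Δt = (9.5 − 4)/5 = 1.1.
g(4) ≈ -0.6536, g(5.1) ≈ 0.3780, g(6.2) ≈ 0.9965, g(7.3) ≈ 0.5261, g(8.4) ≈ -0.5193, g(9.5) ≈ -0.9972.
T_5 = (Δt/2)·[g(t_0) + 2g(t_1) + ... + 2g(t_{4}) + g(t_5)].
Sum ≈ 0.6115.

0.6115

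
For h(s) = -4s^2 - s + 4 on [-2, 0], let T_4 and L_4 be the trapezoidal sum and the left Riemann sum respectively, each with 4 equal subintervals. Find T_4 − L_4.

T_4 = -1.
L_4 = -4.5.
T_4 − L_4 = 3.5.

3.5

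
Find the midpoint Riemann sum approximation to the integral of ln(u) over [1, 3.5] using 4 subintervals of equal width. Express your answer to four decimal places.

Δu = (3.5 − 1)/4 = 0.625.
Midpoints: 1.3125, 1.9375, 2.5625, 3.1875.
f(1.3125) ≈ 0.2719, f(1.9375) ≈ 0.6614, f(2.5625) ≈ 0.9410, f(3.1875) ≈ 1.1592.
Sum = Δu · [f(1.3125) + f(1.9375) + f(2.5625) + f(3.1875)].
Sum ≈ 1.8960.

1.8960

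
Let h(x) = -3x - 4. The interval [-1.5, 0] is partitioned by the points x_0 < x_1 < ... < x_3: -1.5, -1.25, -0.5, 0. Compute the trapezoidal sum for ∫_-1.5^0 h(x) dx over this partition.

-2.625

Subinterval widths: 0.25, 0.75, 0.5.
h(-1.5) = 0.5, h(-1.25) = -0.25, h(-0.5) = -2.5, h(0) = -4.
On each subinterval the trapezoid contributes (Δx_i/2)·[h(x_{i-1}) + h(x_i)].
Sum = -2.625.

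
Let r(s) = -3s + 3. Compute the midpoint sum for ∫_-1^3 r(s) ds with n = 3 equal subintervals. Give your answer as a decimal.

0

Δs = (3 − (-1))/3 = 4/3.
Midpoints: -1/3, 1, 7/3.
r(-1/3) = 4, r(1) = 0, r(7/3) = -4.
Sum = Δs · [r(-1/3) + r(1) + r(7/3)].
Sum = 0.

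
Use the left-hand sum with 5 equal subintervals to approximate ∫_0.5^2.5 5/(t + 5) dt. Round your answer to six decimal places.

Δt = (2.5 − 0.5)/5 = 0.4.
Left endpoints: 0.5, 0.9, 1.3, 1.7, 2.1.
f(0.5) = 10/11, f(0.9) = 50/59, f(1.3) = 50/63, f(1.7) = 50/67, f(2.1) = 50/71.
Sum = Δt · [f(0.5) + f(0.9) + f(1.3) + f(1.7) + f(2.1)].
Sum ≈ 1.600277.

1.600277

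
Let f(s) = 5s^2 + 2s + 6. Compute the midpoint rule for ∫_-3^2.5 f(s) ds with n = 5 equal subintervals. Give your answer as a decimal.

Δs = (2.5 − (-3))/5 = 1.1.
Midpoints: -2.45, -1.35, -0.25, 0.85, 1.95.
f(-2.45) = 31.1125, f(-1.35) = 12.4125, f(-0.25) = 5.8125, f(0.85) = 11.3125, f(1.95) = 28.9125.
Sum = Δs · [f(-2.45) + f(-1.35) + f(-0.25) + f(0.85) + f(1.95)].
Sum = 98.51875.

98.51875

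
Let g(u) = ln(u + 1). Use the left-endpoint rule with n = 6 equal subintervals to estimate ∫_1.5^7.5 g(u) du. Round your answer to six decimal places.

Δu = (7.5 − 1.5)/6 = 1.
Left endpoints: 1.5, 2.5, 3.5, 4.5, 5.5, 6.5.
g(1.5) ≈ 0.916291, g(2.5) ≈ 1.252763, g(3.5) ≈ 1.504077, g(4.5) ≈ 1.704748, g(5.5) ≈ 1.871802, g(6.5) ≈ 2.014903.
Sum = Δu · [g(1.5) + g(2.5) + g(3.5) + ...].
Sum ≈ 9.264584.

9.264584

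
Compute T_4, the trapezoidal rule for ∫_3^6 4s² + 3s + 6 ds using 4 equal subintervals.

Δs = (6 − 3)/4 = 0.75.
f(3) = 51, f(3.75) = 73.5, f(4.5) = 100.5, f(5.25) = 132, f(6) = 168.
T_4 = (Δs/2)·[f(s_0) + 2f(s_1) + 2f(s_2) + 2f(s_3) + f(s_4)].
Sum = 311.625.

311.625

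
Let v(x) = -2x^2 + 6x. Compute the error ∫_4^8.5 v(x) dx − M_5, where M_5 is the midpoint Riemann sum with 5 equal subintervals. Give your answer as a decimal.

Exact integral: ∫_4^8.5 v(x) dx = -198.
M_5 = -197.3925.
Error = -198 − (-197.3925) = -0.6075.

-0.6075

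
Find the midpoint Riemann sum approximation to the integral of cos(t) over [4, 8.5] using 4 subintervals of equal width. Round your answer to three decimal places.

1.640

Δt = (8.5 − 4)/4 = 1.125.
Midpoints: 4.5625, 5.6875, 6.8125, 7.9375.
f(4.5625) ≈ -0.149, f(5.6875) ≈ 0.828, f(6.8125) ≈ 0.863, f(7.9375) ≈ -0.083.
Sum = Δt · [f(4.5625) + f(5.6875) + f(6.8125) + f(7.9375)].
Sum ≈ 1.640.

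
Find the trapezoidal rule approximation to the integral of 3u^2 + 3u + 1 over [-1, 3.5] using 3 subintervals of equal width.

70.3125

Δu = (3.5 − (-1))/3 = 1.5.
f(-1) = 1, f(0.5) = 3.25, f(2) = 19, f(3.5) = 48.25.
T_3 = (Δu/2)·[f(u_0) + 2f(u_1) + 2f(u_2) + f(u_3)].
Sum = 70.3125.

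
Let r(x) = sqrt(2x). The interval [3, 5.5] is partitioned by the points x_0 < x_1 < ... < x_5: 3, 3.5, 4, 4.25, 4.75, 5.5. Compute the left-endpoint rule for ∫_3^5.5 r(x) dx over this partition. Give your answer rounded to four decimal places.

7.0241

Subinterval widths: 0.5, 0.5, 0.25, 0.5, 0.75.
Left endpoints: 3, 3.5, 4, 4.25, 4.75.
r(3) ≈ 2.4495, r(3.5) ≈ 2.6458, r(4) ≈ 2.8284, r(4.25) ≈ 2.9155, r(4.75) ≈ 3.0822.
Sum = Σ Δx_i · r(x_i).
Sum ≈ 7.0241.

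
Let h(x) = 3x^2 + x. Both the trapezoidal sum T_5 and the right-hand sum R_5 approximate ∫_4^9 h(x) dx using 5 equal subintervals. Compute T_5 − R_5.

T_5 = 700.
R_5 = 800.
T_5 − R_5 = -100.

-100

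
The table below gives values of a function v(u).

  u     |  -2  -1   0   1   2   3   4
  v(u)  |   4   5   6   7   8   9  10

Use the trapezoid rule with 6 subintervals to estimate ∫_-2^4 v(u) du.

42

Δu = 1.
T_6 = (1/2)·[4 + 2·5 + 2·6 + 2·7 + 2·8 + 2·9 + 10] = 42.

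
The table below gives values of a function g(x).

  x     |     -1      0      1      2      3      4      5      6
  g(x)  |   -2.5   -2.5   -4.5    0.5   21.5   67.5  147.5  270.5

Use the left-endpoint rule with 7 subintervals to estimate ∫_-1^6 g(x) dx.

Δx = 1.
Sum = 1·[(-2.5) + (-2.5) + (-4.5) + 0.5 + 21.5 + 67.5 + 147.5] = 227.5.

227.5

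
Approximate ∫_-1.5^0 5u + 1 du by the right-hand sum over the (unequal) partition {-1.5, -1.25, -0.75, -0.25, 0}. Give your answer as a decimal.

-2.5625

Subinterval widths: 0.25, 0.5, 0.5, 0.25.
Right endpoints: -1.25, -0.75, -0.25, 0.
f(-1.25) = -5.25, f(-0.75) = -2.75, f(-0.25) = -0.25, f(0) = 1.
Sum = Σ Δu_i · f(u_i).
Sum = -2.5625.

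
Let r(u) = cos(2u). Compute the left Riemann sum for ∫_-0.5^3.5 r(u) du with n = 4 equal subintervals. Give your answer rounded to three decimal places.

0.374

Δu = (3.5 − (-0.5))/4 = 1.
Left endpoints: -0.5, 0.5, 1.5, 2.5.
r(-0.5) ≈ 0.540, r(0.5) ≈ 0.540, r(1.5) ≈ -0.990, r(2.5) ≈ 0.284.
Sum = Δu · [r(-0.5) + r(0.5) + r(1.5) + r(2.5)].
Sum ≈ 0.374.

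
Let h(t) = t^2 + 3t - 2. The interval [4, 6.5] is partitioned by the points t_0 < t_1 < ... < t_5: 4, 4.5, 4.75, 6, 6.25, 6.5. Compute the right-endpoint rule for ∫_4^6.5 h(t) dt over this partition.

Subinterval widths: 0.5, 0.25, 1.25, 0.25, 0.25.
Right endpoints: 4.5, 4.75, 6, 6.25, 6.5.
h(4.5) = 31.75, h(4.75) = 34.8125, h(6) = 52, h(6.25) = 55.8125, h(6.5) = 59.75.
Sum = Σ Δt_i · h(t_i).
Sum = 118.46875.

118.46875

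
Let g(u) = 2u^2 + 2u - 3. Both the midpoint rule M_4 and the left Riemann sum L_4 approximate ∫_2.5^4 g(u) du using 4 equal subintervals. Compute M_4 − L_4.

4.11328125

M_4 = 37.46484375.
L_4 = 33.3515625.
M_4 − L_4 = 4.11328125.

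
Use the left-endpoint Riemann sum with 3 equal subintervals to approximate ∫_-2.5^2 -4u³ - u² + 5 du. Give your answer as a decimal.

110.25

Δu = (2 − (-2.5))/3 = 1.5.
Left endpoints: -2.5, -1, 0.5.
f(-2.5) = 61.25, f(-1) = 8, f(0.5) = 4.25.
Sum = Δu · [f(-2.5) + f(-1) + f(0.5)].
Sum = 110.25.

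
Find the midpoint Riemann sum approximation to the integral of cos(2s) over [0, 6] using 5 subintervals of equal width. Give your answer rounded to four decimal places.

-0.3454

Δs = (6 − 0)/5 = 1.2.
Midpoints: 0.6, 1.8, 3, 4.2, 5.4.
f(0.6) ≈ 0.3624, f(1.8) ≈ -0.8968, f(3) ≈ 0.9602, f(4.2) ≈ -0.5193, f(5.4) ≈ -0.1943.
Sum = Δs · [f(0.6) + f(1.8) + f(3) + f(4.2) + f(5.4)].
Sum ≈ -0.3454.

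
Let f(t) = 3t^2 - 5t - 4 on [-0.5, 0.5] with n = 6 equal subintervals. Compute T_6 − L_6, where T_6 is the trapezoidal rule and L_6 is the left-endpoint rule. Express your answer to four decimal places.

-0.4167

T_6 ≈ -3.736111.
L_6 ≈ -3.319444.
T_6 − L_6 ≈ -0.4167.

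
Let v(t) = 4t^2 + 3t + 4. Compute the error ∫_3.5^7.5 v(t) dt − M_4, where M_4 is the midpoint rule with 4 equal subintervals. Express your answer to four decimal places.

Exact integral: ∫_3.5^7.5 v(t) dt ≈ 587.333333.
M_4 = 586.
Error ≈ 587.333333 − 586 ≈ 1.3333.

1.3333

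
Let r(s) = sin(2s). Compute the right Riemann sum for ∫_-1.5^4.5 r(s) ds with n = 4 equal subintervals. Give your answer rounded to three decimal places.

Δs = (4.5 − (-1.5))/4 = 1.5.
Right endpoints: 0, 1.5, 3, 4.5.
r(0) ≈ 0.000, r(1.5) ≈ 0.141, r(3) ≈ -0.279, r(4.5) ≈ 0.412.
Sum = Δs · [r(0) + r(1.5) + r(3) + r(4.5)].
Sum ≈ 0.411.

0.411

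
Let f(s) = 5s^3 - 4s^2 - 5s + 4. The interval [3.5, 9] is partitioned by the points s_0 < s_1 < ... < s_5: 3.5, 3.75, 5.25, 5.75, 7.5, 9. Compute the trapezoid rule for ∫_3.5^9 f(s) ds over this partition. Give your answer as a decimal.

7139

Subinterval widths: 0.25, 1.5, 0.5, 1.75, 1.5.
f(3.5) = 151.875, f(3.75) = 192.671875, f(5.25) = 591.015625, f(5.75) = 793.546875, f(7.5) = 1850.875, f(9) = 3280.
On each subinterval the trapezoid contributes (Δs_i/2)·[f(s_{i-1}) + f(s_i)].
Sum = 7139.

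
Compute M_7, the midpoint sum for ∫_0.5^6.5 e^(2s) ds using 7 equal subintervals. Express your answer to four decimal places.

196273.3952

Δs = (6.5 − 0.5)/7 = 6/7.
Midpoints: 13/14, 25/14, 37/14, 3.5, 61/14, 73/14, 85/14.
f(13/14) ≈ 6.4054, f(25/14) ≈ 35.5674, f(37/14) ≈ 197.4952, f(3.5) ≈ 1096.6332, f(61/14) ≈ 6089.2836, f(73/14) ≈ 33812.0129, f(85/14) ≈ 187748.2301.
Sum = Δs · [f(13/14) + f(25/14) + f(37/14) + ...].
Sum ≈ 196273.3952.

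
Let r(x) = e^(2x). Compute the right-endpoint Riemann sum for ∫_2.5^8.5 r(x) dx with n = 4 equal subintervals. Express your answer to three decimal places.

Δx = (8.5 − 2.5)/4 = 1.5.
Right endpoints: 4, 5.5, 7, 8.5.
r(4) ≈ 2980.958, r(5.5) ≈ 59874.142, r(7) ≈ 1202604.284, r(8.5) ≈ 24154952.754.
Sum = Δx · [r(4) + r(5.5) + r(7) + r(8.5)].
Sum ≈ 38130618.206.

38130618.206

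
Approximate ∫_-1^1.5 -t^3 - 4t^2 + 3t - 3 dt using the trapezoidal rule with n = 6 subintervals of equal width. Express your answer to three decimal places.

-12.818

Δt = (1.5 − (-1))/6 = 5/12.
f(-1) = -9, f(-7/12) = -10217/1728, f(-1/6) = -779/216, f(0.25) = -2.515625, f(2/3) = -83/27, f(13/12) = -9877/1728, f(1.5) = -10.875.
T_6 = (Δt/2)·[f(t_0) + 2f(t_1) + ... + 2f(t_{5}) + f(t_6)].
Sum ≈ -12.818.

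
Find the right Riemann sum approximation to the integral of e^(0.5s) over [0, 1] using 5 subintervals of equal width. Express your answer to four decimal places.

1.3634

Δs = (1 − 0)/5 = 0.2.
Right endpoints: 0.2, 0.4, 0.6, 0.8, 1.
f(0.2) ≈ 1.1052, f(0.4) ≈ 1.2214, f(0.6) ≈ 1.3499, f(0.8) ≈ 1.4918, f(1) ≈ 1.6487.
Sum = Δs · [f(0.2) + f(0.4) + f(0.6) + f(0.8) + f(1)].
Sum ≈ 1.3634.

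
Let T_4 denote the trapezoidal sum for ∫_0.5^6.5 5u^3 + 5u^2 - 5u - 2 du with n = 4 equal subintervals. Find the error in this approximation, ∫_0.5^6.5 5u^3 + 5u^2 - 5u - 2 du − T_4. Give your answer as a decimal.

Exact integral: ∫_0.5^6.5 f(u) du = 2571.75.
T_4 = 2701.125.
Error = 2571.75 − 2701.125 = -129.375.

-129.375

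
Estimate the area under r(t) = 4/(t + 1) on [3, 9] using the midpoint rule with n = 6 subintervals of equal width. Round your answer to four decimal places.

3.6565

Δt = (9 − 3)/6 = 1.
Midpoints: 3.5, 4.5, 5.5, 6.5, 7.5, 8.5.
r(3.5) = 8/9, r(4.5) = 8/11, r(5.5) = 8/13, r(6.5) = 8/15, r(7.5) = 8/17, r(8.5) = 8/19.
Sum = Δt · [r(3.5) + r(4.5) + r(5.5) + ...].
Sum ≈ 3.6565.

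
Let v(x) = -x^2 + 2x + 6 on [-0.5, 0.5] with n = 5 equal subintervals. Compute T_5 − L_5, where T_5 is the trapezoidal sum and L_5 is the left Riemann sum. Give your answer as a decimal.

0.2

T_5 = 5.91.
L_5 = 5.71.
T_5 − L_5 = 0.2.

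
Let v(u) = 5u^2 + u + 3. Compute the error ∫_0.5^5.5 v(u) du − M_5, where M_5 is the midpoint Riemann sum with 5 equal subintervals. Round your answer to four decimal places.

2.0833

Exact integral: ∫_0.5^5.5 v(u) du ≈ 307.083333.
M_5 = 305.
Error ≈ 307.083333 − 305 ≈ 2.0833.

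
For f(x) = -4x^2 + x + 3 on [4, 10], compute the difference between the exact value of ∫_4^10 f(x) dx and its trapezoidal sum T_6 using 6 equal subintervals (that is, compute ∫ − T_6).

4

Exact integral: ∫_4^10 f(x) dx = -1188.
T_6 = -1192.
Error = -1188 − (-1192) = 4.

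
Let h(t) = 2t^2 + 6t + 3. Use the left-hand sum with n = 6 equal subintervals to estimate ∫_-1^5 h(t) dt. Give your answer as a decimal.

134

Δt = (5 − (-1))/6 = 1.
Left endpoints: -1, 0, 1, 2, 3, 4.
h(-1) = -1, h(0) = 3, h(1) = 11, h(2) = 23, h(3) = 39, h(4) = 59.
Sum = Δt · [h(-1) + h(0) + h(1) + ...].
Sum = 134.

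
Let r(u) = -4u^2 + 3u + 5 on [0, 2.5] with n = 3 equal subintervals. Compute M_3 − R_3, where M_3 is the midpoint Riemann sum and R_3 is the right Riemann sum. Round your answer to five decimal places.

M_3 ≈ 1.6203704.
R_3 ≈ -7.4074074.
M_3 − R_3 ≈ 9.02778.

9.02778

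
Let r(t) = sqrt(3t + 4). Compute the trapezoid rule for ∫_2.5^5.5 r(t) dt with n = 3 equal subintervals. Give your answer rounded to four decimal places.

Δt = (5.5 − 2.5)/3 = 1.
r(2.5) ≈ 3.3912, r(3.5) ≈ 3.8079, r(4.5) ≈ 4.1833, r(5.5) ≈ 4.5277.
T_3 = (Δt/2)·[r(t_0) + 2r(t_1) + 2r(t_2) + r(t_3)].
Sum ≈ 11.9506.

11.9506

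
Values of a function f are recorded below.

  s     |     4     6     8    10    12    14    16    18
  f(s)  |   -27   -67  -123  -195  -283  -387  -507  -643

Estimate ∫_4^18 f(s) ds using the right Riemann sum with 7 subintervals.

Δs = 2.
Sum = 2·[(-67) + (-123) + (-195) + (-283) + (-387) + (-507) + (-643)] = -4410.

-4410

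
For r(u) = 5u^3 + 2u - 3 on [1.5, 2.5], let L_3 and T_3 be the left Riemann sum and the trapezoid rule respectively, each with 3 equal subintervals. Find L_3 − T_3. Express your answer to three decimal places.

L_3 ≈ 33.51389.
T_3 ≈ 44.05556.
L_3 − T_3 ≈ -10.542.

-10.542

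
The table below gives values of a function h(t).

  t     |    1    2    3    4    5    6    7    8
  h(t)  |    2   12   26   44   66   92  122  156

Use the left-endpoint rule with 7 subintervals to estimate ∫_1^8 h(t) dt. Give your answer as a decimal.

Δt = 1.
Sum = 1·[2 + 12 + 26 + 44 + 66 + 92 + 122] = 364.

364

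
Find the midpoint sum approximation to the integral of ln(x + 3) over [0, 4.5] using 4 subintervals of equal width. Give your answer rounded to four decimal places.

7.3264

Δx = (4.5 − 0)/4 = 1.125.
Midpoints: 0.5625, 1.6875, 2.8125, 3.9375.
f(0.5625) ≈ 1.2705, f(1.6875) ≈ 1.5449, f(2.8125) ≈ 1.7600, f(3.9375) ≈ 1.9369.
Sum = Δx · [f(0.5625) + f(1.6875) + f(2.8125) + f(3.9375)].
Sum ≈ 7.3264.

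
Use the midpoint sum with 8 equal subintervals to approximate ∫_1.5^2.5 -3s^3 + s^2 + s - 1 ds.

Δs = (2.5 − 1.5)/8 = 0.125.
Midpoints: 1.5625, 1.6875, 1.8125, 1.9375, 2.0625, 2.1875, 2.3125, 2.4375.
f(1.5625) = -34571/4096, f(1.6875) = -44569/4096, f(1.8125) = -56383/4096, f(1.9375) = -70157/4096, f(2.0625) = -86035/4096, f(2.1875) = -104161/4096, f(2.3125) = -124679/4096, f(2.4375) = -147733/4096.
Sum = Δs · [f(1.5625) + f(1.6875) + f(1.8125) + ...].
Sum = -20.39453125.

-20.39453125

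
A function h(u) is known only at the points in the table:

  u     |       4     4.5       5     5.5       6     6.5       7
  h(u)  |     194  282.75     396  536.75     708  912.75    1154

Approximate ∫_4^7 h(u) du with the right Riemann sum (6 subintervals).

1995.125

Δu = 0.5.
Sum = 0.5·[282.75 + 396 + 536.75 + 708 + 912.75 + 1154] = 1995.125.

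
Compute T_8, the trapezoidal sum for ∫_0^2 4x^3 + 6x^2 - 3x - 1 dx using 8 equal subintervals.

Δx = (2 − 0)/8 = 0.25.
f(0) = -1, f(0.25) = -1.3125, f(0.5) = -0.5, f(0.75) = 1.8125, f(1) = 6, f(1.25) = 12.4375, f(1.5) = 21.5, f(1.75) = 33.5625, f(2) = 49.
T_8 = (Δx/2)·[f(x_0) + 2f(x_1) + ... + 2f(x_{7}) + f(x_8)].
Sum = 24.375.

24.375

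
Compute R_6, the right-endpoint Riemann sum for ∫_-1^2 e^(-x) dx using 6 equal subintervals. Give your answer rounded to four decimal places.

Δx = (2 − (-1))/6 = 0.5.
Right endpoints: -0.5, 0, 0.5, 1, 1.5, 2.
f(-0.5) ≈ 1.6487, f(0) ≈ 1.0000, f(0.5) ≈ 0.6065, f(1) ≈ 0.3679, f(1.5) ≈ 0.2231, f(2) ≈ 0.1353.
Sum = Δx · [f(-0.5) + f(0) + f(0.5) + ...].
Sum ≈ 1.9908.

1.9908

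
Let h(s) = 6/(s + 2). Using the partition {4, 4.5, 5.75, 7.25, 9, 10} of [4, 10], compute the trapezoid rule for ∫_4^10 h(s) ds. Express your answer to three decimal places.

4.176

Subinterval widths: 0.5, 1.25, 1.5, 1.75, 1.
h(4) = 1, h(4.5) = 12/13, h(5.75) = 24/31, h(7.25) = 24/37, h(9) = 6/11, h(10) = 0.5.
On each subinterval the trapezoid contributes (Δs_i/2)·[h(s_{i-1}) + h(s_i)].
Sum ≈ 4.176.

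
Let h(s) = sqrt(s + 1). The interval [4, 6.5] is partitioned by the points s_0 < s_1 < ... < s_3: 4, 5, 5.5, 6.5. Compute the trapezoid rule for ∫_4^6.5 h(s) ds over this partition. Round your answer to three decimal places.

Subinterval widths: 1, 0.5, 1.
h(4) ≈ 2.236, h(5) ≈ 2.449, h(5.5) ≈ 2.550, h(6.5) ≈ 2.739.
On each subinterval the trapezoid contributes (Δs_i/2)·[h(s_{i-1}) + h(s_i)].
Sum ≈ 6.237.

6.237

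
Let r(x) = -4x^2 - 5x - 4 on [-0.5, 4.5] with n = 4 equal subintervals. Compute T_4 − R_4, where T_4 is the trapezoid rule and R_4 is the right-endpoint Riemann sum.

T_4 = -196.875.
R_4 = -262.5.
T_4 − R_4 = 65.625.

65.625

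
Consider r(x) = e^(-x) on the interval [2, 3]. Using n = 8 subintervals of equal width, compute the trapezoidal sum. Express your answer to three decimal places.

Δx = (3 − 2)/8 = 0.125.
r(2) ≈ 0.135, r(2.125) ≈ 0.119, r(2.25) ≈ 0.105, r(2.375) ≈ 0.093, r(2.5) ≈ 0.082, r(2.625) ≈ 0.072, r(2.75) ≈ 0.064, r(2.875) ≈ 0.056, r(3) ≈ 0.050.
T_8 = (Δx/2)·[r(x_0) + 2r(x_1) + ... + 2r(x_{7}) + r(x_8)].
Sum ≈ 0.086.

0.086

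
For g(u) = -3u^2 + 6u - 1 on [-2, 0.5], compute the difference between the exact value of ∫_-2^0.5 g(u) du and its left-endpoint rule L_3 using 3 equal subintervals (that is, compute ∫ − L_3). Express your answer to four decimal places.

Exact integral: ∫_-2^0.5 g(u) du = -21.875.
L_3 ≈ -33.680556.
Error ≈ -21.875 − (-33.680556) ≈ 11.8056.

11.8056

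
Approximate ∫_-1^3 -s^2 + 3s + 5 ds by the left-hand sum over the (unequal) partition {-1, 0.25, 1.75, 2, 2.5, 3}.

Subinterval widths: 1.25, 1.5, 0.25, 0.5, 0.5.
Left endpoints: -1, 0.25, 1.75, 2, 2.5.
f(-1) = 1, f(0.25) = 5.6875, f(1.75) = 7.1875, f(2) = 7, f(2.5) = 6.25.
Sum = Σ Δs_i · f(s_i).
Sum = 18.203125.

18.203125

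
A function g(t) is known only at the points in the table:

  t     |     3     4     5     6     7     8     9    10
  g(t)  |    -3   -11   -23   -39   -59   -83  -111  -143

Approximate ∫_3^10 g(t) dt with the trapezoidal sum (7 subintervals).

-399

Δt = 1.
T_7 = (1/2)·[(-3) + 2·(-11) + 2·(-23) + 2·(-39) + 2·(-59) + 2·(-83) + 2·(-111) + (-143)] = -399.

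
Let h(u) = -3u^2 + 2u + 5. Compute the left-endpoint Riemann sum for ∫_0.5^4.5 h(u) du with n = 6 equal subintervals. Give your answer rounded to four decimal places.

Δu = (4.5 − 0.5)/6 = 2/3.
Left endpoints: 0.5, 7/6, 11/6, 2.5, 19/6, 23/6.
h(0.5) = 5.25, h(7/6) = 3.25, h(11/6) = -17/12, h(2.5) = -8.75, h(19/6) = -18.75, h(23/6) = -377/12.
Sum = Δu · [h(0.5) + h(7/6) + h(11/6) + ...].
Sum ≈ -34.5556.

-34.5556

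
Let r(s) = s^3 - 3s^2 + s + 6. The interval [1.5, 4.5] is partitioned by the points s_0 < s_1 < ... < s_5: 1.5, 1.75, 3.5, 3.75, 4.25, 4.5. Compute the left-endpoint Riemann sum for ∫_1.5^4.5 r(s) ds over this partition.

Subinterval widths: 0.25, 1.75, 0.25, 0.5, 0.25.
Left endpoints: 1.5, 1.75, 3.5, 3.75, 4.25.
r(1.5) = 4.125, r(1.75) = 3.921875, r(3.5) = 15.625, r(3.75) = 20.296875, r(4.25) = 32.828125.
Sum = Σ Δs_i · r(s_i).
Sum = 30.15625.

30.15625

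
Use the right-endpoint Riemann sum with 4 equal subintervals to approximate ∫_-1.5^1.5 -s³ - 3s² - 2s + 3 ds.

Δs = (1.5 − (-1.5))/4 = 0.75.
Right endpoints: -0.75, 0, 0.75, 1.5.
f(-0.75) = 3.234375, f(0) = 3, f(0.75) = -0.609375, f(1.5) = -10.125.
Sum = Δs · [f(-0.75) + f(0) + f(0.75) + f(1.5)].
Sum = -3.375.

-3.375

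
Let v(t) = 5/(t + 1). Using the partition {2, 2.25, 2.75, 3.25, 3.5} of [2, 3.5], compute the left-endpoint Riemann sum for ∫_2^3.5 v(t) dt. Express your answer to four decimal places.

Subinterval widths: 0.25, 0.5, 0.5, 0.25.
Left endpoints: 2, 2.25, 2.75, 3.25.
v(2) = 5/3, v(2.25) = 20/13, v(2.75) = 4/3, v(3.25) = 20/17.
Sum = Σ Δt_i · v(t_i).
Sum ≈ 2.1467.

2.1467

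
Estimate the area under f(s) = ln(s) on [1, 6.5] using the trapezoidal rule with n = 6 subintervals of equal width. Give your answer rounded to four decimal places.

6.6091

Δs = (6.5 − 1)/6 = 11/12.
f(1) ≈ 0.0000, f(23/12) ≈ 0.6506, f(17/6) ≈ 1.0415, f(3.75) ≈ 1.3218, f(14/3) ≈ 1.5404, f(67/12) ≈ 1.7198, f(6.5) ≈ 1.8718.
T_6 = (Δs/2)·[f(s_0) + 2f(s_1) + ... + 2f(s_{5}) + f(s_6)].
Sum ≈ 6.6091.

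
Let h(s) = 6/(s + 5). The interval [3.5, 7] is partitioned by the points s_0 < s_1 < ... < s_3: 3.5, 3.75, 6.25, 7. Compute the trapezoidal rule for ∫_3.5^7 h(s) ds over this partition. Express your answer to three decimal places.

Subinterval widths: 0.25, 2.5, 0.75.
h(3.5) = 12/17, h(3.75) = 24/35, h(6.25) = 8/15, h(7) = 0.5.
On each subinterval the trapezoid contributes (Δs_i/2)·[h(s_{i-1}) + h(s_i)].
Sum ≈ 2.085.

2.085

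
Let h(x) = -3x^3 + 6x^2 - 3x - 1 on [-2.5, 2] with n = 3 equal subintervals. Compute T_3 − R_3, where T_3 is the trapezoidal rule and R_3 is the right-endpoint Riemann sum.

73.40625

T_3 = 77.34375.
R_3 = 3.9375.
T_3 − R_3 = 73.40625.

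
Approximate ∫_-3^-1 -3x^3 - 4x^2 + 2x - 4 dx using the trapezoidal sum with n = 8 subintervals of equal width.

9.625

Δx = (-1 − (-3))/8 = 0.25.
f(-3) = 35, f(-2.75) = 22.640625, f(-2.5) = 12.875, f(-2.25) = 5.421875, f(-2) = 0, f(-1.75) = -3.671875, f(-1.5) = -5.875, f(-1.25) = -6.890625, f(-1) = -7.
T_8 = (Δx/2)·[f(x_0) + 2f(x_1) + ... + 2f(x_{7}) + f(x_8)].
Sum = 9.625.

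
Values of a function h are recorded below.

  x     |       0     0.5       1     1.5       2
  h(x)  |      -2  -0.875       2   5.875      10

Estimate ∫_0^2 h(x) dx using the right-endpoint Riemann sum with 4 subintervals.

8.5

Δx = 0.5.
Sum = 0.5·[(-0.875) + 2 + 5.875 + 10] = 8.5.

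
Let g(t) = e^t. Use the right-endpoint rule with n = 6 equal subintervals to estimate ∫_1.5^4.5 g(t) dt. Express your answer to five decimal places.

108.69391

Δt = (4.5 − 1.5)/6 = 0.5.
Right endpoints: 2, 2.5, 3, 3.5, 4, 4.5.
g(2) ≈ 7.38906, g(2.5) ≈ 12.18249, g(3) ≈ 20.08554, g(3.5) ≈ 33.11545, g(4) ≈ 54.59815, g(4.5) ≈ 90.01713.
Sum = Δt · [g(2) + g(2.5) + g(3) + ...].
Sum ≈ 108.69391.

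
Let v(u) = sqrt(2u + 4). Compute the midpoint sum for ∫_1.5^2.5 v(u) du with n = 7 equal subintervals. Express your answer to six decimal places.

2.826618

Δu = (2.5 − 1.5)/7 = 1/7.
Midpoints: 11/7, 12/7, 13/7, 2, 15/7, 16/7, 17/7.
v(11/7) ≈ 2.672612, v(12/7) ≈ 2.725541, v(13/7) ≈ 2.777460, v(2) ≈ 2.828427, v(15/7) ≈ 2.878492, v(16/7) ≈ 2.927700, v(17/7) ≈ 2.976095.
Sum = Δu · [v(11/7) + v(12/7) + v(13/7) + ...].
Sum ≈ 2.826618.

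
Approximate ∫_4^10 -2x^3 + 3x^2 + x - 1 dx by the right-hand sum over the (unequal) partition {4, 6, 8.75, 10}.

Subinterval widths: 2, 2.75, 1.25.
Right endpoints: 6, 8.75, 10.
f(6) = -319, f(8.75) = -1102.40625, f(10) = -1691.
Sum = Σ Δx_i · f(x_i).
Sum = -5783.3671875.

-5783.3671875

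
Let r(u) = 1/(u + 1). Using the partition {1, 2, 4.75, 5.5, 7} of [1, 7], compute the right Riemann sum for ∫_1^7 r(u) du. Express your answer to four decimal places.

Subinterval widths: 1, 2.75, 0.75, 1.5.
Right endpoints: 2, 4.75, 5.5, 7.
r(2) = 1/3, r(4.75) = 4/23, r(5.5) = 2/13, r(7) = 0.125.
Sum = Σ Δu_i · r(u_i).
Sum ≈ 1.1145.

1.1145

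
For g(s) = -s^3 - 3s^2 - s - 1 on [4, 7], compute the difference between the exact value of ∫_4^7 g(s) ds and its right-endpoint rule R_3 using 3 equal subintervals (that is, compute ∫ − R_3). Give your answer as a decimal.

200.25

Exact integral: ∫_4^7 g(s) ds = -834.75.
R_3 = -1035.
Error = -834.75 − (-1035) = 200.25.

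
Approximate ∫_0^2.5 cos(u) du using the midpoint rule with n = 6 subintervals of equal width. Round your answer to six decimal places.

0.602823

Δu = (2.5 − 0)/6 = 5/12.
Midpoints: 5/24, 0.625, 25/24, 35/24, 1.875, 55/24.
f(5/24) ≈ 0.978377, f(0.625) ≈ 0.810963, f(25/24) ≈ 0.504782, f(35/24) ≈ 0.112226, f(1.875) ≈ -0.299534, f(55/24) ≈ -0.660039.
Sum = Δu · [f(5/24) + f(0.625) + f(25/24) + ...].
Sum ≈ 0.602823.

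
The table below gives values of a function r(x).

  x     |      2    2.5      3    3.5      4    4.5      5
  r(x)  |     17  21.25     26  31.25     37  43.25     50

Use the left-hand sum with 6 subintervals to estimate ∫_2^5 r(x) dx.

Δx = 0.5.
Sum = 0.5·[17 + 21.25 + 26 + 31.25 + 37 + 43.25] = 87.875.

87.875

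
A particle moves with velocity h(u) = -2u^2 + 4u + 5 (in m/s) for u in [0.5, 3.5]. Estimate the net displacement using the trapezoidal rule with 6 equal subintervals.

Δu = (3.5 − 0.5)/6 = 0.5.
h(0.5) = 6.5, h(1) = 7, h(1.5) = 6.5, h(2) = 5, h(2.5) = 2.5, h(3) = -1, h(3.5) = -5.5.
T_6 = (Δu/2)·[h(u_0) + 2h(u_1) + ... + 2h(u_{5}) + h(u_6)].
Sum = 10.25.

10.25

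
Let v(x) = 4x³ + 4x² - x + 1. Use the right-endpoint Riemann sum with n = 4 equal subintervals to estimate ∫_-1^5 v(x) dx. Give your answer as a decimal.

Δx = (5 − (-1))/4 = 1.5.
Right endpoints: 0.5, 2, 3.5, 5.
v(0.5) = 2, v(2) = 47, v(3.5) = 218, v(5) = 596.
Sum = Δx · [v(0.5) + v(2) + v(3.5) + v(5)].
Sum = 1294.5.

1294.5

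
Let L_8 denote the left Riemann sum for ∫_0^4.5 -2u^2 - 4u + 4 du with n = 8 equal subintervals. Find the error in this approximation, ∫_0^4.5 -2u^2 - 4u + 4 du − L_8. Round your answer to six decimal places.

Exact integral: ∫_0^4.5 f(u) du = -83.25.
L_8 ≈ -67.27148438.
Error ≈ -83.25 − (-67.27148438) ≈ -15.978516.

-15.978516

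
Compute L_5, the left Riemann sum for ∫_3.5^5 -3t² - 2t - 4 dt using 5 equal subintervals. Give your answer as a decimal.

-94.755

Δt = (5 − 3.5)/5 = 0.3.
Left endpoints: 3.5, 3.8, 4.1, 4.4, 4.7.
f(3.5) = -47.75, f(3.8) = -54.92, f(4.1) = -62.63, f(4.4) = -70.88, f(4.7) = -79.67.
Sum = Δt · [f(3.5) + f(3.8) + f(4.1) + f(4.4) + f(4.7)].
Sum = -94.755.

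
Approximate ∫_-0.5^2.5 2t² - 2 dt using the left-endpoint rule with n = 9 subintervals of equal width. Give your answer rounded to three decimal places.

2.611

Δt = (2.5 − (-0.5))/9 = 1/3.
Left endpoints: -0.5, -1/6, 1/6, 0.5, 5/6, 7/6, 1.5, 11/6, 13/6.
f(-0.5) = -1.5, f(-1/6) = -35/18, f(1/6) = -35/18, f(0.5) = -1.5, f(5/6) = -11/18, f(7/6) = 13/18, f(1.5) = 2.5, f(11/6) = 85/18, f(13/6) = 133/18.
Sum = Δt · [f(-0.5) + f(-1/6) + f(1/6) + ...].
Sum ≈ 2.611.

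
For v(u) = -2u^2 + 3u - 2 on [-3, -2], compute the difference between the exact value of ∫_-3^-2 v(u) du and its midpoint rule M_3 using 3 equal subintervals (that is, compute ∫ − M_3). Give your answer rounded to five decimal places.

-0.01852

Exact integral: ∫_-3^-2 v(u) du ≈ -22.1666667.
M_3 ≈ -22.1481481.
Error ≈ -22.1666667 − (-22.1481481) ≈ -0.01852.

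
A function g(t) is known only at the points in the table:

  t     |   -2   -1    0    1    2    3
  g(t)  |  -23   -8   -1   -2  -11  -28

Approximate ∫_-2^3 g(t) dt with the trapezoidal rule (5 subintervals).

Δt = 1.
T_5 = (1/2)·[(-23) + 2·(-8) + 2·(-1) + 2·(-2) + 2·(-11) + (-28)] = -47.5.

-47.5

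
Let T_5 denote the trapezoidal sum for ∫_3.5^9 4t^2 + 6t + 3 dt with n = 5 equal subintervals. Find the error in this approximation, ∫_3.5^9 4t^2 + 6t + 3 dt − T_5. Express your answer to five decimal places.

Exact integral: ∫_3.5^9 f(t) dt ≈ 1137.5833333.
T_5 = 1142.02.
Error ≈ 1137.5833333 − 1142.02 ≈ -4.43667.

-4.43667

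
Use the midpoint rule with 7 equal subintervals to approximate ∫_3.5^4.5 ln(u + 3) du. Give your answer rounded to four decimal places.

1.9451

Δu = (4.5 − 3.5)/7 = 1/7.
Midpoints: 25/7, 26/7, 27/7, 4, 29/7, 30/7, 31/7.
f(25/7) ≈ 1.8827, f(26/7) ≈ 1.9042, f(27/7) ≈ 1.9253, f(4) ≈ 1.9459, f(29/7) ≈ 1.9661, f(30/7) ≈ 1.9859, f(31/7) ≈ 2.0053.
Sum = Δu · [f(25/7) + f(26/7) + f(27/7) + ...].
Sum ≈ 1.9451.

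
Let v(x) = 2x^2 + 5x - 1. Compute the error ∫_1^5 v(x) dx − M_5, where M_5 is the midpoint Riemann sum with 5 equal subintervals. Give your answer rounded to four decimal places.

Exact integral: ∫_1^5 v(x) dx ≈ 138.666667.
M_5 = 138.24.
Error ≈ 138.666667 − 138.24 ≈ 0.4267.

0.4267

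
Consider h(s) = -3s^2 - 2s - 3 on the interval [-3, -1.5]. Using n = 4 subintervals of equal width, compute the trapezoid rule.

Δs = (-1.5 − (-3))/4 = 0.375.
h(-3) = -24, h(-2.625) = -18.421875, h(-2.25) = -13.6875, h(-1.875) = -9.796875, h(-1.5) = -6.75.
T_4 = (Δs/2)·[h(s_0) + 2h(s_1) + 2h(s_2) + 2h(s_3) + h(s_4)].
Sum = -21.48046875.

-21.48046875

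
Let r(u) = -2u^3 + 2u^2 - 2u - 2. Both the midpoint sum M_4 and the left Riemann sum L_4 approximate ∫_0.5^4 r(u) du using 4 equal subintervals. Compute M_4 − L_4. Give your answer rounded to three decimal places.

-37.468

M_4 ≈ -105.56738.
L_4 ≈ -68.09961.
M_4 − L_4 ≈ -37.468.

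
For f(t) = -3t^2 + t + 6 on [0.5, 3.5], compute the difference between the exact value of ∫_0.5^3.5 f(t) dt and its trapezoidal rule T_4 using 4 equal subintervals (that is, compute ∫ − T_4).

Exact integral: ∫_0.5^3.5 f(t) dt = -18.75.
T_4 = -19.59375.
Error = -18.75 − (-19.59375) = 0.84375.

0.84375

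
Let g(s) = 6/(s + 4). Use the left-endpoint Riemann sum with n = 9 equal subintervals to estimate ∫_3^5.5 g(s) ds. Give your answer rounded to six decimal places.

Δs = (5.5 − 3)/9 = 5/18.
Left endpoints: 3, 59/18, 32/9, 23/6, 37/9, 79/18, 14/3, 89/18, 47/9.
g(3) = 6/7, g(59/18) = 108/131, g(32/9) = 27/34, g(23/6) = 36/47, g(37/9) = 54/73, g(79/18) = 108/151, g(14/3) = 9/13, g(89/18) = 108/161, g(47/9) = 54/83.
Sum = Δs · [g(3) + g(59/18) + g(32/9) + ...].
Sum ≈ 1.863978.

1.863978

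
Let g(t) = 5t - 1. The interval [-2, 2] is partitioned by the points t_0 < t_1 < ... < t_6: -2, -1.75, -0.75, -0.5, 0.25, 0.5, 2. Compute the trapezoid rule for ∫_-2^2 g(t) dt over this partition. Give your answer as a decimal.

-4

Subinterval widths: 0.25, 1, 0.25, 0.75, 0.25, 1.5.
g(-2) = -11, g(-1.75) = -9.75, g(-0.75) = -4.75, g(-0.5) = -3.5, g(0.25) = 0.25, g(0.5) = 1.5, g(2) = 9.
On each subinterval the trapezoid contributes (Δt_i/2)·[g(t_{i-1}) + g(t_i)].
Sum = -4.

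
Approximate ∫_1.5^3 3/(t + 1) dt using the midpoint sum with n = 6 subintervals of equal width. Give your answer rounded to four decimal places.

Δt = (3 − 1.5)/6 = 0.25.
Midpoints: 1.625, 1.875, 2.125, 2.375, 2.625, 2.875.
f(1.625) = 8/7, f(1.875) = 24/23, f(2.125) = 0.96, f(2.375) = 8/9, f(2.625) = 24/29, f(2.875) = 24/31.
Sum = Δt · [f(1.625) + f(1.875) + f(2.125) + ...].
Sum ≈ 1.4093.

1.4093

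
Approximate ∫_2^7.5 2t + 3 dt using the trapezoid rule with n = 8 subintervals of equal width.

68.75

Δt = (7.5 − 2)/8 = 0.6875.
f(2) = 7, f(2.6875) = 8.375, f(3.375) = 9.75, f(4.0625) = 11.125, f(4.75) = 12.5, f(5.4375) = 13.875, f(6.125) = 15.25, f(6.8125) = 16.625, f(7.5) = 18.
T_8 = (Δt/2)·[f(t_0) + 2f(t_1) + ... + 2f(t_{7}) + f(t_8)].
Sum = 68.75.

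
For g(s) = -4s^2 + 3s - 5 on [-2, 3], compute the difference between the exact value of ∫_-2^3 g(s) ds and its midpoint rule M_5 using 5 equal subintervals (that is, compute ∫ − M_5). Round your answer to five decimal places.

Exact integral: ∫_-2^3 g(s) ds ≈ -64.1666667.
M_5 = -62.5.
Error ≈ -64.1666667 − (-62.5) ≈ -1.66667.

-1.66667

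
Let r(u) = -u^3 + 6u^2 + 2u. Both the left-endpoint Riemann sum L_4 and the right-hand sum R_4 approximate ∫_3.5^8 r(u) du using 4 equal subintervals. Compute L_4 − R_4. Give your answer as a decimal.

168.328125

L_4 ≈ 77.000977.
R_4 ≈ -91.327148.
L_4 − R_4 = 168.328125.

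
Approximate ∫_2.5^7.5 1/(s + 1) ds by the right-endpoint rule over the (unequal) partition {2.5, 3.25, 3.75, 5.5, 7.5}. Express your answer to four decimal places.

0.7863

Subinterval widths: 0.75, 0.5, 1.75, 2.
Right endpoints: 3.25, 3.75, 5.5, 7.5.
f(3.25) = 4/17, f(3.75) = 4/19, f(5.5) = 2/13, f(7.5) = 2/17.
Sum = Σ Δs_i · f(s_i).
Sum ≈ 0.7863.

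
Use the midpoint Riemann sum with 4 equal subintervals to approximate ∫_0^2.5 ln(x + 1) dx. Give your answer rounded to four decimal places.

Δx = (2.5 − 0)/4 = 0.625.
Midpoints: 0.3125, 0.9375, 1.5625, 2.1875.
f(0.3125) ≈ 0.2719, f(0.9375) ≈ 0.6614, f(1.5625) ≈ 0.9410, f(2.1875) ≈ 1.1592.
Sum = Δx · [f(0.3125) + f(0.9375) + f(1.5625) + f(2.1875)].
Sum ≈ 1.8960.

1.8960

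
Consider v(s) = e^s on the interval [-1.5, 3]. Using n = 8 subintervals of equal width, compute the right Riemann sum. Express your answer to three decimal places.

25.970

Δs = (3 − (-1.5))/8 = 0.5625.
Right endpoints: -0.9375, -0.375, 0.1875, 0.75, 1.3125, 1.875, 2.4375, 3.
v(-0.9375) ≈ 0.392, v(-0.375) ≈ 0.687, v(0.1875) ≈ 1.206, v(0.75) ≈ 2.117, v(1.3125) ≈ 3.715, v(1.875) ≈ 6.521, v(2.4375) ≈ 11.444, v(3) ≈ 20.086.
Sum = Δs · [v(-0.9375) + v(-0.375) + v(0.1875) + ...].
Sum ≈ 25.970.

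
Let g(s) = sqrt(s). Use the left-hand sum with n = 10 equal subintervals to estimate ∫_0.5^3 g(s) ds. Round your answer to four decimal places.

Δs = (3 − 0.5)/10 = 0.25.
Left endpoints: 0.5, 0.75, 1, 1.25, 1.5, 1.75, 2, 2.25, 2.5, 2.75.
g(0.5) ≈ 0.7071, g(0.75) ≈ 0.8660, g(1) ≈ 1.0000, g(1.25) ≈ 1.1180, g(1.5) ≈ 1.2247, g(1.75) ≈ 1.3229, g(2) ≈ 1.4142, g(2.25) ≈ 1.5000, g(2.5) ≈ 1.5811, g(2.75) ≈ 1.6583.
Sum = Δs · [g(0.5) + g(0.75) + g(1) + ...].
Sum ≈ 3.0981.

3.0981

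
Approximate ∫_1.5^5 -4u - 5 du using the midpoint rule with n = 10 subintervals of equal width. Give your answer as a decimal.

-63

Δu = (5 − 1.5)/10 = 0.35.
Midpoints: 1.675, 2.025, 2.375, 2.725, 3.075, 3.425, 3.775, 4.125, 4.475, 4.825.
f(1.675) = -11.7, f(2.025) = -13.1, f(2.375) = -14.5, f(2.725) = -15.9, f(3.075) = -17.3, f(3.425) = -18.7, f(3.775) = -20.1, f(4.125) = -21.5, f(4.475) = -22.9, f(4.825) = -24.3.
Sum = Δu · [f(1.675) + f(2.025) + f(2.375) + ...].
Sum = -63.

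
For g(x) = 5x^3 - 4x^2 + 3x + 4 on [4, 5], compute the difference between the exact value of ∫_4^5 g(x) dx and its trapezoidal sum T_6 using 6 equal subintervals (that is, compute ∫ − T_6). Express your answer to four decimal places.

Exact integral: ∫_4^5 g(x) dx ≈ 397.416667.
T_6 ≈ 397.710648.
Error ≈ 397.416667 − 397.710648 ≈ -0.2940.

-0.2940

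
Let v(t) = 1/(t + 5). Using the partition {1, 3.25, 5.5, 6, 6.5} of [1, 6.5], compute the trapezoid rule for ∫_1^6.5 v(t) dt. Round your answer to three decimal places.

0.658

Subinterval widths: 2.25, 2.25, 0.5, 0.5.
v(1) = 1/6, v(3.25) = 4/33, v(5.5) = 2/21, v(6) = 1/11, v(6.5) = 2/23.
On each subinterval the trapezoid contributes (Δt_i/2)·[v(t_{i-1}) + v(t_i)].
Sum ≈ 0.658.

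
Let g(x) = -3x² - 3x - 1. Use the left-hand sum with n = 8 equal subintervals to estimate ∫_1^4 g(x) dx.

-78.5859375

Δx = (4 − 1)/8 = 0.375.
Left endpoints: 1, 1.375, 1.75, 2.125, 2.5, 2.875, 3.25, 3.625.
g(1) = -7, g(1.375) = -10.796875, g(1.75) = -15.4375, g(2.125) = -20.921875, g(2.5) = -27.25, g(2.875) = -34.421875, g(3.25) = -42.4375, g(3.625) = -51.296875.
Sum = Δx · [g(1) + g(1.375) + g(1.75) + ...].
Sum = -78.5859375.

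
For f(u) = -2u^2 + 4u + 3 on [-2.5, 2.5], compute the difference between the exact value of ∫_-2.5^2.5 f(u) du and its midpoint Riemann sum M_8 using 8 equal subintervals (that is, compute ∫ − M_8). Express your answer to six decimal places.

Exact integral: ∫_-2.5^2.5 f(u) du ≈ -5.83333333.
M_8 = -5.5078125.
Error ≈ -5.83333333 − (-5.5078125) ≈ -0.325521.

-0.325521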